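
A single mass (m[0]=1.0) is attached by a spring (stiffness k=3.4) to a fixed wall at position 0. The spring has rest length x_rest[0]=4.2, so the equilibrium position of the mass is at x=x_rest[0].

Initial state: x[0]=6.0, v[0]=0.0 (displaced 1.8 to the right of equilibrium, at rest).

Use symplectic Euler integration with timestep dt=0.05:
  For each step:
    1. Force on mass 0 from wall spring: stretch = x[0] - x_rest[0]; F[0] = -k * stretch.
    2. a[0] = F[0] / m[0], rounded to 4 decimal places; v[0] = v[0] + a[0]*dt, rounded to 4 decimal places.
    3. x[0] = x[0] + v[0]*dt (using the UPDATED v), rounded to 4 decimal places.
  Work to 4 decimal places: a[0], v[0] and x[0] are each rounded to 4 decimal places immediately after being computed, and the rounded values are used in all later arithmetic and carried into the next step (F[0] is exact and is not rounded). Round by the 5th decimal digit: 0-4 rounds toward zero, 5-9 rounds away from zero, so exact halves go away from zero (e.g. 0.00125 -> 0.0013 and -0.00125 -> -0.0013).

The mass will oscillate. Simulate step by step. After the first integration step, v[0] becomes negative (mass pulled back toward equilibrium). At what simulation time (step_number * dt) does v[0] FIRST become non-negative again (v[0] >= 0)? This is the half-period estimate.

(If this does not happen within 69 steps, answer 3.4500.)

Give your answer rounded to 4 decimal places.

Answer: 1.7500

Derivation:
Step 0: x=[6.0000] v=[0.0000]
Step 1: x=[5.9847] v=[-0.3060]
Step 2: x=[5.9542] v=[-0.6094]
Step 3: x=[5.9088] v=[-0.9076]
Step 4: x=[5.8489] v=[-1.1981]
Step 5: x=[5.7750] v=[-1.4784]
Step 6: x=[5.6877] v=[-1.7462]
Step 7: x=[5.5877] v=[-1.9991]
Step 8: x=[5.4760] v=[-2.2350]
Step 9: x=[5.3534] v=[-2.4519]
Step 10: x=[5.2210] v=[-2.6480]
Step 11: x=[5.0799] v=[-2.8216]
Step 12: x=[4.9313] v=[-2.9712]
Step 13: x=[4.7765] v=[-3.0955]
Step 14: x=[4.6168] v=[-3.1935]
Step 15: x=[4.4536] v=[-3.2644]
Step 16: x=[4.2882] v=[-3.3075]
Step 17: x=[4.1221] v=[-3.3225]
Step 18: x=[3.9566] v=[-3.3093]
Step 19: x=[3.7932] v=[-3.2679]
Step 20: x=[3.6333] v=[-3.1987]
Step 21: x=[3.4782] v=[-3.1024]
Step 22: x=[3.3292] v=[-2.9797]
Step 23: x=[3.1876] v=[-2.8317]
Step 24: x=[3.0546] v=[-2.6596]
Step 25: x=[2.9314] v=[-2.4649]
Step 26: x=[2.8189] v=[-2.2492]
Step 27: x=[2.7182] v=[-2.0144]
Step 28: x=[2.6301] v=[-1.7625]
Step 29: x=[2.5553] v=[-1.4956]
Step 30: x=[2.4945] v=[-1.2160]
Step 31: x=[2.4482] v=[-0.9261]
Step 32: x=[2.4168] v=[-0.6283]
Step 33: x=[2.4005] v=[-0.3252]
Step 34: x=[2.3995] v=[-0.0193]
Step 35: x=[2.4138] v=[0.2868]
First v>=0 after going negative at step 35, time=1.7500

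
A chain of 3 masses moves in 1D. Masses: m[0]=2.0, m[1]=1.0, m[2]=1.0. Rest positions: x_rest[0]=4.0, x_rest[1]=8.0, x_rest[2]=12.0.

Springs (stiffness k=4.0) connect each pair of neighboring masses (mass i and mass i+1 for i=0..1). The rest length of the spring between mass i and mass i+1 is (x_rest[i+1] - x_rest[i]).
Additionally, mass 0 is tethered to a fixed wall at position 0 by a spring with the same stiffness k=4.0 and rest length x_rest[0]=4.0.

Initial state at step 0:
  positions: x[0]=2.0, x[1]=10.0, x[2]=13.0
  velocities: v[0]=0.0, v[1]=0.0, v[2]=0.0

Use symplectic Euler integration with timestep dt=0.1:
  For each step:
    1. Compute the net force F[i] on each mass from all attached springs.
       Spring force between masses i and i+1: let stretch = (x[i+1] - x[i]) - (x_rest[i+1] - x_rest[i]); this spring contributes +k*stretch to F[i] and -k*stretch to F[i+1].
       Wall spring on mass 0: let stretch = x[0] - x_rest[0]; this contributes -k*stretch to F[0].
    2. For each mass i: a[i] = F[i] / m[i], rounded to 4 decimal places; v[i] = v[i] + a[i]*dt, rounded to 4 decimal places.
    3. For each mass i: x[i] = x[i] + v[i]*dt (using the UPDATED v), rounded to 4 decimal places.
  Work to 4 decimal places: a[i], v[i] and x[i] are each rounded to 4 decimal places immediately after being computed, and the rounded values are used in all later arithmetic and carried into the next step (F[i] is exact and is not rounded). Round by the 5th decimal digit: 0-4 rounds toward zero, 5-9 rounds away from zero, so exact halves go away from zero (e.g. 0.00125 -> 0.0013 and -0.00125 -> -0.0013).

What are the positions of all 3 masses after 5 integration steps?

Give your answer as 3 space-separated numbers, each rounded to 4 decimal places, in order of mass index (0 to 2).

Answer: 3.5137 7.7158 13.2985

Derivation:
Step 0: x=[2.0000 10.0000 13.0000] v=[0.0000 0.0000 0.0000]
Step 1: x=[2.1200 9.8000 13.0400] v=[1.2000 -2.0000 0.4000]
Step 2: x=[2.3512 9.4224 13.1104] v=[2.3120 -3.7760 0.7040]
Step 3: x=[2.6768 8.9095 13.1933] v=[3.2560 -5.1293 0.8288]
Step 4: x=[3.0735 8.3186 13.2648] v=[3.9672 -5.9089 0.7153]
Step 5: x=[3.5137 7.7158 13.2985] v=[4.4015 -6.0285 0.3368]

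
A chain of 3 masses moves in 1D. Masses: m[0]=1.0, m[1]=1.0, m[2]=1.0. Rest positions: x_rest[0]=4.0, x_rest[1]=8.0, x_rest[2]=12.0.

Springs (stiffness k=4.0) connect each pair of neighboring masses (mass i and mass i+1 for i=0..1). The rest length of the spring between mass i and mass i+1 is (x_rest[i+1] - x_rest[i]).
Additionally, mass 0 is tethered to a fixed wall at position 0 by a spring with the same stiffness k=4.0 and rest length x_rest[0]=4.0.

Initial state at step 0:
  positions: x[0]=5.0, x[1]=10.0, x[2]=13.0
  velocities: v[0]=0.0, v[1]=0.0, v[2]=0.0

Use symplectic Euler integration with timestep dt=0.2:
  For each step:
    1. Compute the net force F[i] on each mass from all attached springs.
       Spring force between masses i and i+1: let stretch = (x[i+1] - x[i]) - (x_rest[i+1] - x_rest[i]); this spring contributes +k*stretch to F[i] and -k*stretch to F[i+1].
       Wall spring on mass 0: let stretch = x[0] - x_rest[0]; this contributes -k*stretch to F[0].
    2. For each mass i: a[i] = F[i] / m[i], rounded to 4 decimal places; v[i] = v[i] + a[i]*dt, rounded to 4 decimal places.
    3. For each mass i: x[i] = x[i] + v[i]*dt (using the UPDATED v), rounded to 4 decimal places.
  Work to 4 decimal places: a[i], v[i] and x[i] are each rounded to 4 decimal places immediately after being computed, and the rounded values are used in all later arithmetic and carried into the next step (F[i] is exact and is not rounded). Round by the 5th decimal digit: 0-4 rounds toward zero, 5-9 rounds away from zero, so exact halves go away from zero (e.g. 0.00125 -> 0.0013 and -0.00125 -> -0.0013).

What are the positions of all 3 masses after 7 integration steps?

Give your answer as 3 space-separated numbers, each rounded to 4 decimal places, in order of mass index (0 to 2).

Answer: 3.4251 8.4109 12.6358

Derivation:
Step 0: x=[5.0000 10.0000 13.0000] v=[0.0000 0.0000 0.0000]
Step 1: x=[5.0000 9.6800 13.1600] v=[0.0000 -1.6000 0.8000]
Step 2: x=[4.9488 9.1680 13.4032] v=[-0.2560 -2.5600 1.2160]
Step 3: x=[4.7809 8.6586 13.6088] v=[-0.8397 -2.5472 1.0278]
Step 4: x=[4.4684 8.3208 13.6623] v=[-1.5623 -1.6892 0.2676]
Step 5: x=[4.0574 8.2212 13.5012] v=[-2.0551 -0.4979 -0.8056]
Step 6: x=[3.6634 8.3002 13.1353] v=[-1.9700 0.3951 -1.8296]
Step 7: x=[3.4251 8.4109 12.6358] v=[-1.1913 0.5537 -2.4977]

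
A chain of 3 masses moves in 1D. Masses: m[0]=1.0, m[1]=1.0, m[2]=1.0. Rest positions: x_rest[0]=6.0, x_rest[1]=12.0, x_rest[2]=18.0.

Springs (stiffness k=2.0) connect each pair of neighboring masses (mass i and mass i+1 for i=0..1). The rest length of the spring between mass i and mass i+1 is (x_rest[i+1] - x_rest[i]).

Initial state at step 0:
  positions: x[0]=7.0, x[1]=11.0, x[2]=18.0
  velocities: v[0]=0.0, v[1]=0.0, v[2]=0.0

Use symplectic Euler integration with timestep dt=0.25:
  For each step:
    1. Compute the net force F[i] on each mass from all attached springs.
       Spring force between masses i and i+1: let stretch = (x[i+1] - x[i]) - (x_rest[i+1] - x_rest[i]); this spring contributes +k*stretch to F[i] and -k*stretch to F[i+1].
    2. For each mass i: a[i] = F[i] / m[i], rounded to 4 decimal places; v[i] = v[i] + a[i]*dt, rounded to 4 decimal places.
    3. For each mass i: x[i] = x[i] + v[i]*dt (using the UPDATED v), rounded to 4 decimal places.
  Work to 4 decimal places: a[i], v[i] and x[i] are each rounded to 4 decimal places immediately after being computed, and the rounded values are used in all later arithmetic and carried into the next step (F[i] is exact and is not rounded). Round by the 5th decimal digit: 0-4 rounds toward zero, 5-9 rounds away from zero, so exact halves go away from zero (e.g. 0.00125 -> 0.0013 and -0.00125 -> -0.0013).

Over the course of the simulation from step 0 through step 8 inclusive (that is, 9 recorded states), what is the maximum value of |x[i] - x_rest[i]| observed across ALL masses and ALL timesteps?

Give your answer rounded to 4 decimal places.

Answer: 1.0091

Derivation:
Step 0: x=[7.0000 11.0000 18.0000] v=[0.0000 0.0000 0.0000]
Step 1: x=[6.7500 11.3750 17.8750] v=[-1.0000 1.5000 -0.5000]
Step 2: x=[6.3281 11.9844 17.6875] v=[-1.6875 2.4375 -0.7500]
Step 3: x=[5.8633 12.5996 17.5371] v=[-1.8594 2.4609 -0.6016]
Step 4: x=[5.4905 12.9900 17.5195] v=[-1.4913 1.5615 -0.0704]
Step 5: x=[5.3051 13.0091 17.6857] v=[-0.7416 0.0765 0.6649]
Step 6: x=[5.3327 12.6498 18.0174] v=[0.1104 -1.4372 1.3266]
Step 7: x=[5.5250 12.0468 18.4281] v=[0.7690 -2.4120 1.6428]
Step 8: x=[5.7825 11.4262 18.7912] v=[1.0299 -2.4823 1.4522]
Max displacement = 1.0091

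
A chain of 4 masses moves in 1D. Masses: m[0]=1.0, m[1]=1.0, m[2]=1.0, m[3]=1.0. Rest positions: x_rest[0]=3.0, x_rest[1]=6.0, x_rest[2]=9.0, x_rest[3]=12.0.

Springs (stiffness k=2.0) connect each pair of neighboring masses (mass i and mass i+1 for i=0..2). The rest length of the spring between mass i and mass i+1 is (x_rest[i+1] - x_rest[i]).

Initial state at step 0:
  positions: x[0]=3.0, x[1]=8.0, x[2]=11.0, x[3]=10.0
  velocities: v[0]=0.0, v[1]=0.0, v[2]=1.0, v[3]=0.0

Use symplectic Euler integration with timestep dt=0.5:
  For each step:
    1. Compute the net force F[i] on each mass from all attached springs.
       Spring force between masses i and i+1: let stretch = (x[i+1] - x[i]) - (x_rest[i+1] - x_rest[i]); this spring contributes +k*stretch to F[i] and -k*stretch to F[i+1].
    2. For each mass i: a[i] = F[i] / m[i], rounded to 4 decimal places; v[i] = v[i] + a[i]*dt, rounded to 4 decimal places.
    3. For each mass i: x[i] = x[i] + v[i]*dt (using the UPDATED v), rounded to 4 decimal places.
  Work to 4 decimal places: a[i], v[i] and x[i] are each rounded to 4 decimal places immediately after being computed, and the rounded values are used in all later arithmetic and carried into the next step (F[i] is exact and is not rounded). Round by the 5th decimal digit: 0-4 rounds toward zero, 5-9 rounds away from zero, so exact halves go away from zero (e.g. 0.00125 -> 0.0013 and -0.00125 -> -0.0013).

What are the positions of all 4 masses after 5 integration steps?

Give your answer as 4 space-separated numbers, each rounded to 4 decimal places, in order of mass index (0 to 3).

Step 0: x=[3.0000 8.0000 11.0000 10.0000] v=[0.0000 0.0000 1.0000 0.0000]
Step 1: x=[4.0000 7.0000 9.5000 12.0000] v=[2.0000 -2.0000 -3.0000 4.0000]
Step 2: x=[5.0000 5.7500 8.0000 14.2500] v=[2.0000 -2.5000 -3.0000 4.5000]
Step 3: x=[4.8750 5.2500 8.5000 14.8750] v=[-0.2500 -1.0000 1.0000 1.2500]
Step 4: x=[3.4375 6.1875 10.5625 13.8125] v=[-2.8750 1.8750 4.1250 -2.1250]
Step 5: x=[1.8750 7.9375 12.0625 12.6250] v=[-3.1250 3.5000 3.0000 -2.3750]

Answer: 1.8750 7.9375 12.0625 12.6250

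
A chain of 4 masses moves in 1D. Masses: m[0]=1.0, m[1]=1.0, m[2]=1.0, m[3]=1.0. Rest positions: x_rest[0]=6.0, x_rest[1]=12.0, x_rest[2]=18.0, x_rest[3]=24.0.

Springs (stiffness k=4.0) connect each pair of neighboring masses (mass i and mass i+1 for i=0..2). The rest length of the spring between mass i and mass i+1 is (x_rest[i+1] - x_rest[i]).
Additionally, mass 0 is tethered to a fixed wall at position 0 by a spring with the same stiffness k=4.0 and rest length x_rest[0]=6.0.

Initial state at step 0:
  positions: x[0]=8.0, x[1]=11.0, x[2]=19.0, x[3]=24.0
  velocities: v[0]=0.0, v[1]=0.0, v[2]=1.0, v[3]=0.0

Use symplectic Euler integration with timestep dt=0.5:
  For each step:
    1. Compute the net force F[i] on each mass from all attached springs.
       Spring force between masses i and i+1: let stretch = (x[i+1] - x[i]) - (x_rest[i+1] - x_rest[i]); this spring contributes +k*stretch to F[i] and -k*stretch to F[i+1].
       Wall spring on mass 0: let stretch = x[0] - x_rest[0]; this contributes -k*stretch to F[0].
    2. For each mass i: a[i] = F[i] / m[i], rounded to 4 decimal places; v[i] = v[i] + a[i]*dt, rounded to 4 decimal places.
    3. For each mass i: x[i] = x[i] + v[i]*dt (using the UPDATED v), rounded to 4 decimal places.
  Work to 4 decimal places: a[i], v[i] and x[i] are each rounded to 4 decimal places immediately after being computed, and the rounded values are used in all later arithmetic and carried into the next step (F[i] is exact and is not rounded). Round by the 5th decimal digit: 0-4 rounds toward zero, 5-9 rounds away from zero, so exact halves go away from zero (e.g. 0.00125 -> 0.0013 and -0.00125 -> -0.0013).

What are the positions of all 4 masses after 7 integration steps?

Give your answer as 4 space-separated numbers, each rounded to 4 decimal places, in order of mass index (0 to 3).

Step 0: x=[8.0000 11.0000 19.0000 24.0000] v=[0.0000 0.0000 1.0000 0.0000]
Step 1: x=[3.0000 16.0000 16.5000 25.0000] v=[-10.0000 10.0000 -5.0000 2.0000]
Step 2: x=[8.0000 8.5000 22.0000 23.5000] v=[10.0000 -15.0000 11.0000 -3.0000]
Step 3: x=[5.5000 14.0000 15.5000 26.5000] v=[-5.0000 11.0000 -13.0000 6.0000]
Step 4: x=[6.0000 12.5000 18.5000 24.5000] v=[1.0000 -3.0000 6.0000 -4.0000]
Step 5: x=[7.0000 10.5000 21.5000 22.5000] v=[2.0000 -4.0000 6.0000 -4.0000]
Step 6: x=[4.5000 16.0000 14.5000 25.5000] v=[-5.0000 11.0000 -14.0000 6.0000]
Step 7: x=[9.0000 8.5000 20.0000 23.5000] v=[9.0000 -15.0000 11.0000 -4.0000]

Answer: 9.0000 8.5000 20.0000 23.5000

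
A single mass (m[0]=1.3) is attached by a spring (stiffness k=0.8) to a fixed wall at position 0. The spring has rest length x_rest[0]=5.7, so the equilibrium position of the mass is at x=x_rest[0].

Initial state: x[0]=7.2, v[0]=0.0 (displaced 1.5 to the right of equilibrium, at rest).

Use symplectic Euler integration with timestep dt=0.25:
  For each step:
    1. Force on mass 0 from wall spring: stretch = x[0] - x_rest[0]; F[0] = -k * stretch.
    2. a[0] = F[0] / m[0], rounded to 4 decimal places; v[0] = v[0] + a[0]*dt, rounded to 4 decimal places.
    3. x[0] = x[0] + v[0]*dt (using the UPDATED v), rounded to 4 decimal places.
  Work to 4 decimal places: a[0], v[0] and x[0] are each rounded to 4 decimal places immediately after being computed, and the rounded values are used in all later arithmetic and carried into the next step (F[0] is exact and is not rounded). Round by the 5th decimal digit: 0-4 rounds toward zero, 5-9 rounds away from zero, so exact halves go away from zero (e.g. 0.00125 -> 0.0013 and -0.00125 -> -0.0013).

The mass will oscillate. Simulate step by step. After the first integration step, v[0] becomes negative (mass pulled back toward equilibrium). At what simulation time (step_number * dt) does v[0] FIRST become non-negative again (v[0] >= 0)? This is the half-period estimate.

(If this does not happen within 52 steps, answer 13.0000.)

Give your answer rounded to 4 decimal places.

Step 0: x=[7.2000] v=[0.0000]
Step 1: x=[7.1423] v=[-0.2308]
Step 2: x=[7.0291] v=[-0.4527]
Step 3: x=[6.8648] v=[-0.6572]
Step 4: x=[6.6557] v=[-0.8364]
Step 5: x=[6.4099] v=[-0.9834]
Step 6: x=[6.1368] v=[-1.0926]
Step 7: x=[5.8469] v=[-1.1598]
Step 8: x=[5.5513] v=[-1.1824]
Step 9: x=[5.2614] v=[-1.1595]
Step 10: x=[4.9884] v=[-1.0920]
Step 11: x=[4.7428] v=[-0.9825]
Step 12: x=[4.5340] v=[-0.8353]
Step 13: x=[4.3700] v=[-0.6559]
Step 14: x=[4.2572] v=[-0.4513]
Step 15: x=[4.1999] v=[-0.2293]
Step 16: x=[4.2003] v=[0.0015]
First v>=0 after going negative at step 16, time=4.0000

Answer: 4.0000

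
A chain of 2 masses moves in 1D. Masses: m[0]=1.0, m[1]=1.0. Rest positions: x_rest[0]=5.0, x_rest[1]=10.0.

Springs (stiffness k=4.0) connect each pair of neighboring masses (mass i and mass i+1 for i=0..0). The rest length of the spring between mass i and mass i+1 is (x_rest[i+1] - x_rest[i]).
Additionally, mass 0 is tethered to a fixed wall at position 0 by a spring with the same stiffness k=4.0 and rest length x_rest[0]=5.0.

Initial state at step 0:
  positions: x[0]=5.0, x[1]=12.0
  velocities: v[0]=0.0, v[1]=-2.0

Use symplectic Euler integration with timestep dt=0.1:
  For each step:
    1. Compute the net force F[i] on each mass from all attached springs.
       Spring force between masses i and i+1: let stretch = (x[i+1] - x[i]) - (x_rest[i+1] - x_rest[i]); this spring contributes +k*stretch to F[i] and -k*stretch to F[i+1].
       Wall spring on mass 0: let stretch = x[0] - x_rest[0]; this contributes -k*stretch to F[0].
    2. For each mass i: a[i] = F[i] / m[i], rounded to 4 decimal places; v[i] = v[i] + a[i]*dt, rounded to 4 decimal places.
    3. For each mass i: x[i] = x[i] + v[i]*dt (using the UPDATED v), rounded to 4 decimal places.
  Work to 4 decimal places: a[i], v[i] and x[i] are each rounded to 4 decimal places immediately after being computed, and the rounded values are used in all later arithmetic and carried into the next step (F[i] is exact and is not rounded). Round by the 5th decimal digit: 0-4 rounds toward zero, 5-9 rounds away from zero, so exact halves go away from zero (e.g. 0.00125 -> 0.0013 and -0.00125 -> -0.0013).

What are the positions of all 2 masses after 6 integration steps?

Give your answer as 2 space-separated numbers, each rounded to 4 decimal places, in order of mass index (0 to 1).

Answer: 5.8595 9.7635

Derivation:
Step 0: x=[5.0000 12.0000] v=[0.0000 -2.0000]
Step 1: x=[5.0800 11.7200] v=[0.8000 -2.8000]
Step 2: x=[5.2224 11.3744] v=[1.4240 -3.4560]
Step 3: x=[5.4020 10.9827] v=[1.7958 -3.9168]
Step 4: x=[5.5887 10.5678] v=[1.8673 -4.1491]
Step 5: x=[5.7511 10.1537] v=[1.6235 -4.1407]
Step 6: x=[5.8595 9.7635] v=[1.0841 -3.9017]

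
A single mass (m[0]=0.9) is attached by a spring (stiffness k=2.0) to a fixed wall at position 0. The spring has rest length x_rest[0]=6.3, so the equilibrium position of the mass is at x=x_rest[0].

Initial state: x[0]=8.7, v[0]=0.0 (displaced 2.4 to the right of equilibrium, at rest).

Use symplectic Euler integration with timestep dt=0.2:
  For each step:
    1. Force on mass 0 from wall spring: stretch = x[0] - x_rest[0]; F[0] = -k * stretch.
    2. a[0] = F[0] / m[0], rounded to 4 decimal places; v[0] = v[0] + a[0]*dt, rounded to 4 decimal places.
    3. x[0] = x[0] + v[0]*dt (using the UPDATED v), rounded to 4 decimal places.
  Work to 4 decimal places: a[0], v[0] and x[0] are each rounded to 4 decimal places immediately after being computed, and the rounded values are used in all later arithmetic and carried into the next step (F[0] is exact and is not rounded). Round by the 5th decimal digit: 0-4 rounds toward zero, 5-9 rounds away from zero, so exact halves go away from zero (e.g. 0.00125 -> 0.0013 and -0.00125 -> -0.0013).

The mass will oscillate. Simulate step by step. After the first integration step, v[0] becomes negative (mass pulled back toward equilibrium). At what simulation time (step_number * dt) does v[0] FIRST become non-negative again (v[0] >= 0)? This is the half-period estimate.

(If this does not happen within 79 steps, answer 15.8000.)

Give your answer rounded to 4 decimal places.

Answer: 2.2000

Derivation:
Step 0: x=[8.7000] v=[0.0000]
Step 1: x=[8.4867] v=[-1.0667]
Step 2: x=[8.0790] v=[-2.0386]
Step 3: x=[7.5131] v=[-2.8293]
Step 4: x=[6.8394] v=[-3.3685]
Step 5: x=[6.1178] v=[-3.6082]
Step 6: x=[5.4124] v=[-3.5272]
Step 7: x=[4.7859] v=[-3.1327]
Step 8: x=[4.2939] v=[-2.4598]
Step 9: x=[3.9803] v=[-1.5682]
Step 10: x=[3.8729] v=[-0.5372]
Step 11: x=[3.9812] v=[0.5415]
First v>=0 after going negative at step 11, time=2.2000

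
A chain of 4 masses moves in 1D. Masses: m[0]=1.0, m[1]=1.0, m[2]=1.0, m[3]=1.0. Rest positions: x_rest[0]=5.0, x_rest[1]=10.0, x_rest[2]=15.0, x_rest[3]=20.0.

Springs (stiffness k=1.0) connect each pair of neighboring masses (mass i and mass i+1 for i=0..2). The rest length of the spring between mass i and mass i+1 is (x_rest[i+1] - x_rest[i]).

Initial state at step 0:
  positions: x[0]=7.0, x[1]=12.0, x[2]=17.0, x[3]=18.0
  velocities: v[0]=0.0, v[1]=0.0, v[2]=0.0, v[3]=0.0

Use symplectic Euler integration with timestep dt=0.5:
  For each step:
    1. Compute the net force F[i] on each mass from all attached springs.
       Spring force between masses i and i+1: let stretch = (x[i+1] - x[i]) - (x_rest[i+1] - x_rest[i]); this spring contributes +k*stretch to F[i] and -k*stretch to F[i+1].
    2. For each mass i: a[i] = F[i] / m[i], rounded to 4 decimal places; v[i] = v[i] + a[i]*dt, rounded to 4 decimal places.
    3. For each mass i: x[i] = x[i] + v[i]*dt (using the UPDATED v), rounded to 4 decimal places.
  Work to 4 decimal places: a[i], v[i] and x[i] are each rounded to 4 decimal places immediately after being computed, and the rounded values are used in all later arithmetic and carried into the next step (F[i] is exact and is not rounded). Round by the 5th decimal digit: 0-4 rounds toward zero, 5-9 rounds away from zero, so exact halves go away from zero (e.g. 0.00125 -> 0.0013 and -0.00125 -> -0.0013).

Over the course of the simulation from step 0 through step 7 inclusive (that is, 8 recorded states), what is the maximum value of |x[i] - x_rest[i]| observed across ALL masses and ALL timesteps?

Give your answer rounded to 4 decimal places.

Step 0: x=[7.0000 12.0000 17.0000 18.0000] v=[0.0000 0.0000 0.0000 0.0000]
Step 1: x=[7.0000 12.0000 16.0000 19.0000] v=[0.0000 0.0000 -2.0000 2.0000]
Step 2: x=[7.0000 11.7500 14.7500 20.5000] v=[0.0000 -0.5000 -2.5000 3.0000]
Step 3: x=[6.9375 11.0625 14.1875 21.8125] v=[-0.1250 -1.3750 -1.1250 2.6250]
Step 4: x=[6.6563 10.1250 14.7500 22.4688] v=[-0.5625 -1.8750 1.1250 1.3125]
Step 5: x=[5.9922 9.4766 16.0860 22.4454] v=[-1.3282 -1.2969 2.6719 -0.0469]
Step 6: x=[4.9492 9.6094 17.3595 22.0821] v=[-2.0860 0.2656 2.5469 -0.7266]
Step 7: x=[3.8213 10.5147 17.8761 21.7882] v=[-2.2559 1.8106 1.0332 -0.5879]
Max displacement = 2.8761

Answer: 2.8761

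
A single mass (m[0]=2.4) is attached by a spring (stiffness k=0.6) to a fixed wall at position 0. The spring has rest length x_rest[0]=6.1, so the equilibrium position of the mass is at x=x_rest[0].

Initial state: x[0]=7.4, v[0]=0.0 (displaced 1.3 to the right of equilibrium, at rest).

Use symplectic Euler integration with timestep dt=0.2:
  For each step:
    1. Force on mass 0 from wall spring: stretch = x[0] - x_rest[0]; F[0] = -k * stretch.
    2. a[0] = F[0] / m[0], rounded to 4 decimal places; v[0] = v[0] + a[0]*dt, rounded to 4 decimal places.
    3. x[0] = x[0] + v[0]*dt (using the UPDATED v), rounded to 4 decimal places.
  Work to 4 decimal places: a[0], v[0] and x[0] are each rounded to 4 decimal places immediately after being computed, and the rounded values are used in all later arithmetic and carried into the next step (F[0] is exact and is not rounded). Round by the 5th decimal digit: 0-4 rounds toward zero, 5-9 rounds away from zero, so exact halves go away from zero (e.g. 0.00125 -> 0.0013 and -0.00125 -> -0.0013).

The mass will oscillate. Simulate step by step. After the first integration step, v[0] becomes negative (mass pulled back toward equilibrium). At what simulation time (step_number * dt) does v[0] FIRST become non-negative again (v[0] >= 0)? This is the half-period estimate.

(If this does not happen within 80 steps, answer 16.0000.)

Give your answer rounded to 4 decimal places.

Answer: 6.4000

Derivation:
Step 0: x=[7.4000] v=[0.0000]
Step 1: x=[7.3870] v=[-0.0650]
Step 2: x=[7.3611] v=[-0.1294]
Step 3: x=[7.3226] v=[-0.1925]
Step 4: x=[7.2719] v=[-0.2536]
Step 5: x=[7.2095] v=[-0.3122]
Step 6: x=[7.1360] v=[-0.3677]
Step 7: x=[7.0521] v=[-0.4195]
Step 8: x=[6.9587] v=[-0.4671]
Step 9: x=[6.8567] v=[-0.5100]
Step 10: x=[6.7471] v=[-0.5478]
Step 11: x=[6.6311] v=[-0.5802]
Step 12: x=[6.5097] v=[-0.6068]
Step 13: x=[6.3842] v=[-0.6273]
Step 14: x=[6.2559] v=[-0.6415]
Step 15: x=[6.1260] v=[-0.6493]
Step 16: x=[5.9959] v=[-0.6506]
Step 17: x=[5.8668] v=[-0.6454]
Step 18: x=[5.7401] v=[-0.6337]
Step 19: x=[5.6170] v=[-0.6157]
Step 20: x=[5.4987] v=[-0.5915]
Step 21: x=[5.3864] v=[-0.5614]
Step 22: x=[5.2813] v=[-0.5257]
Step 23: x=[5.1843] v=[-0.4848]
Step 24: x=[5.0965] v=[-0.4390]
Step 25: x=[5.0187] v=[-0.3888]
Step 26: x=[4.9518] v=[-0.3347]
Step 27: x=[4.8963] v=[-0.2773]
Step 28: x=[4.8529] v=[-0.2171]
Step 29: x=[4.8220] v=[-0.1547]
Step 30: x=[4.8038] v=[-0.0908]
Step 31: x=[4.7986] v=[-0.0260]
Step 32: x=[4.8064] v=[0.0391]
First v>=0 after going negative at step 32, time=6.4000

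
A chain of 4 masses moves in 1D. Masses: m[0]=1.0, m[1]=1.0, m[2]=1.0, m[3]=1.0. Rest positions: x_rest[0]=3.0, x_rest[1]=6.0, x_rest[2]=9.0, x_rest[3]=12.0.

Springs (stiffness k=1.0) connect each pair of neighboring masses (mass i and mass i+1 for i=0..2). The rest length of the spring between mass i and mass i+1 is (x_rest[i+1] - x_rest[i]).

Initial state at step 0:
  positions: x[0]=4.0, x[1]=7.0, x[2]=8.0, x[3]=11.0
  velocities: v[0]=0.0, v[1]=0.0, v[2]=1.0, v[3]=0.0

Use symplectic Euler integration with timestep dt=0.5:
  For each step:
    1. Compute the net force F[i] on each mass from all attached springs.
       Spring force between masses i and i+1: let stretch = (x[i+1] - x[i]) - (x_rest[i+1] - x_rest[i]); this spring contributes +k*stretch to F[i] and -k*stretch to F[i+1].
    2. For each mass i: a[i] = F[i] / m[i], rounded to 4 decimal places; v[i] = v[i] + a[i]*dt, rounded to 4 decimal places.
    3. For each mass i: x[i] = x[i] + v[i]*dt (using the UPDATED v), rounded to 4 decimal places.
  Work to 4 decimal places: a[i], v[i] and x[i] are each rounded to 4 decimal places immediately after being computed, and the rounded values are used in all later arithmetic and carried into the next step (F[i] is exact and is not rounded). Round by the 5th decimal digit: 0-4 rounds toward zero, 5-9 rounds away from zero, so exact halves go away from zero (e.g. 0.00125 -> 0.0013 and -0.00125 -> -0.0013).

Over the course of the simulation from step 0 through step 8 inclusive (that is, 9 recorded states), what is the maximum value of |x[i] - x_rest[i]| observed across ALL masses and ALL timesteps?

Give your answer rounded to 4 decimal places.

Step 0: x=[4.0000 7.0000 8.0000 11.0000] v=[0.0000 0.0000 1.0000 0.0000]
Step 1: x=[4.0000 6.5000 9.0000 11.0000] v=[0.0000 -1.0000 2.0000 0.0000]
Step 2: x=[3.8750 6.0000 9.8750 11.2500] v=[-0.2500 -1.0000 1.7500 0.5000]
Step 3: x=[3.5313 5.9375 10.1250 11.9063] v=[-0.6875 -0.1250 0.5000 1.3125]
Step 4: x=[3.0391 6.3204 9.7735 12.8673] v=[-0.9844 0.7657 -0.7031 1.9219]
Step 5: x=[2.6172 6.7462 9.3321 13.8048] v=[-0.8438 0.8516 -0.8828 1.8750]
Step 6: x=[2.4776 6.7863 9.3624 14.3742] v=[-0.2793 0.0801 0.0606 1.1387]
Step 7: x=[2.6652 6.3932 10.0017 14.4406] v=[0.3751 -0.7862 1.2785 0.1328]
Step 8: x=[3.0348 5.9702 10.8486 14.1473] v=[0.7391 -0.8460 1.6937 -0.5867]
Max displacement = 2.4406

Answer: 2.4406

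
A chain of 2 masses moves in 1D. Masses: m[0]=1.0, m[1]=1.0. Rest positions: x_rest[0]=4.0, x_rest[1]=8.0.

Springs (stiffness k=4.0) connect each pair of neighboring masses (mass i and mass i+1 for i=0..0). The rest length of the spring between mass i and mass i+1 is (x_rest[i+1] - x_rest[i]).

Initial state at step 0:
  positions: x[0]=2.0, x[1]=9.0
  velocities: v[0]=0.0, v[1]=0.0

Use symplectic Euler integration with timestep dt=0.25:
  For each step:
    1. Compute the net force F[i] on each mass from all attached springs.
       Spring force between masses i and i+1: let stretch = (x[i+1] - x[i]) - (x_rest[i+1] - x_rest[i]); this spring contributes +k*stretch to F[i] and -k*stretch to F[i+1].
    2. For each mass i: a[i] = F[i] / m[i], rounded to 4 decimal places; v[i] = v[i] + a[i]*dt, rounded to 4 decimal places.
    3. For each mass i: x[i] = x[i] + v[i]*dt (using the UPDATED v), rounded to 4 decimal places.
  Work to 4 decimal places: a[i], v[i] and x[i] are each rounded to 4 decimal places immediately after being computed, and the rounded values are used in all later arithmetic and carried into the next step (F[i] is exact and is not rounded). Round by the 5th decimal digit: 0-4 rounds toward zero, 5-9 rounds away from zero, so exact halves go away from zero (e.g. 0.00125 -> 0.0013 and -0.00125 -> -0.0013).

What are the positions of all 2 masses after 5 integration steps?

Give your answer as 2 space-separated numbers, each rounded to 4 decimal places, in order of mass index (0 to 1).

Answer: 4.5782 6.4219

Derivation:
Step 0: x=[2.0000 9.0000] v=[0.0000 0.0000]
Step 1: x=[2.7500 8.2500] v=[3.0000 -3.0000]
Step 2: x=[3.8750 7.1250] v=[4.5000 -4.5000]
Step 3: x=[4.8125 6.1875] v=[3.7500 -3.7500]
Step 4: x=[5.0938 5.9063] v=[1.1250 -1.1250]
Step 5: x=[4.5782 6.4219] v=[-2.0625 2.0625]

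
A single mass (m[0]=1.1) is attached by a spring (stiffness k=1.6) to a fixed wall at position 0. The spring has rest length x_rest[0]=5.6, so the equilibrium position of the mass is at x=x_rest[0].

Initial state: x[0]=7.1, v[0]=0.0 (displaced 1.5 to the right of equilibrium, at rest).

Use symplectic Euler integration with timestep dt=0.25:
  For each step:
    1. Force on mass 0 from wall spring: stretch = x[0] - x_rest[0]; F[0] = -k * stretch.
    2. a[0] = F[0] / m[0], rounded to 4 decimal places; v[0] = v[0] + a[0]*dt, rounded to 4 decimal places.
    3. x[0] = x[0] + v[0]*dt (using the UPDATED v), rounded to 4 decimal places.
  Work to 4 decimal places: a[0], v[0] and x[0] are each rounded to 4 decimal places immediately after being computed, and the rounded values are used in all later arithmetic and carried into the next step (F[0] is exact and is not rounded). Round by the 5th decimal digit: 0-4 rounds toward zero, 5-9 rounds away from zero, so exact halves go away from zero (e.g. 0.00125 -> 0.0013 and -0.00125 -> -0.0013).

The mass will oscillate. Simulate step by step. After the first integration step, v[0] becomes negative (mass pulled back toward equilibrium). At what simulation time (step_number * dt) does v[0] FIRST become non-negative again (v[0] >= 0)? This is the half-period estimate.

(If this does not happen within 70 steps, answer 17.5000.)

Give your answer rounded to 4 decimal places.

Answer: 2.7500

Derivation:
Step 0: x=[7.1000] v=[0.0000]
Step 1: x=[6.9636] v=[-0.5455]
Step 2: x=[6.7033] v=[-1.0414]
Step 3: x=[6.3427] v=[-1.4426]
Step 4: x=[5.9145] v=[-1.7127]
Step 5: x=[5.4577] v=[-1.8271]
Step 6: x=[5.0139] v=[-1.7754]
Step 7: x=[4.6233] v=[-1.5623]
Step 8: x=[4.3215] v=[-1.2071]
Step 9: x=[4.1360] v=[-0.7422]
Step 10: x=[4.0836] v=[-0.2098]
Step 11: x=[4.1690] v=[0.3416]
First v>=0 after going negative at step 11, time=2.7500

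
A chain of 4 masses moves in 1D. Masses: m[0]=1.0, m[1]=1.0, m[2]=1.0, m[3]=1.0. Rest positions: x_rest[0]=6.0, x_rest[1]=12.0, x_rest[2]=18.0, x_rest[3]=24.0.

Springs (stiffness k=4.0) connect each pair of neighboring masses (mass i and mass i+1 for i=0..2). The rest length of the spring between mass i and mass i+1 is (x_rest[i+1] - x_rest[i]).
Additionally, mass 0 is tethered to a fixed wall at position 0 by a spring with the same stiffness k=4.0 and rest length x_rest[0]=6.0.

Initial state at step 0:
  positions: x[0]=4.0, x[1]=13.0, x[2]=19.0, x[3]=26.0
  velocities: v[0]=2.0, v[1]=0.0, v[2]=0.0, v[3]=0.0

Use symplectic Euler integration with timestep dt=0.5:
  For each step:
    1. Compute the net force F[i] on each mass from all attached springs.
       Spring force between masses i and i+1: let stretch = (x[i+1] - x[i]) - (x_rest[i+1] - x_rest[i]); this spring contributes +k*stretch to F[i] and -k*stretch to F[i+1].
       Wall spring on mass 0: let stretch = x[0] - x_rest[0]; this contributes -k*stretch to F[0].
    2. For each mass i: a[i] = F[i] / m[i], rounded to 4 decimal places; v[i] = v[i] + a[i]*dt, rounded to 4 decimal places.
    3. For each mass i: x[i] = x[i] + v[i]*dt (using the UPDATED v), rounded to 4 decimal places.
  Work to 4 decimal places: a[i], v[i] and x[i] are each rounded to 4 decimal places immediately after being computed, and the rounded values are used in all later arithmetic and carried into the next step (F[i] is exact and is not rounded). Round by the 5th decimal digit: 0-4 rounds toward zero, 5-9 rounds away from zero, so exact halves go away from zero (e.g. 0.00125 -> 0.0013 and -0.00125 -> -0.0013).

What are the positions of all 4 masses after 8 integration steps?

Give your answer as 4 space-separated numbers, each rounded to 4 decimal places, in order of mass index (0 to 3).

Step 0: x=[4.0000 13.0000 19.0000 26.0000] v=[2.0000 0.0000 0.0000 0.0000]
Step 1: x=[10.0000 10.0000 20.0000 25.0000] v=[12.0000 -6.0000 2.0000 -2.0000]
Step 2: x=[6.0000 17.0000 16.0000 25.0000] v=[-8.0000 14.0000 -8.0000 0.0000]
Step 3: x=[7.0000 12.0000 22.0000 22.0000] v=[2.0000 -10.0000 12.0000 -6.0000]
Step 4: x=[6.0000 12.0000 18.0000 25.0000] v=[-2.0000 0.0000 -8.0000 6.0000]
Step 5: x=[5.0000 12.0000 15.0000 27.0000] v=[-2.0000 0.0000 -6.0000 4.0000]
Step 6: x=[6.0000 8.0000 21.0000 23.0000] v=[2.0000 -8.0000 12.0000 -8.0000]
Step 7: x=[3.0000 15.0000 16.0000 23.0000] v=[-6.0000 14.0000 -10.0000 0.0000]
Step 8: x=[9.0000 11.0000 17.0000 22.0000] v=[12.0000 -8.0000 2.0000 -2.0000]

Answer: 9.0000 11.0000 17.0000 22.0000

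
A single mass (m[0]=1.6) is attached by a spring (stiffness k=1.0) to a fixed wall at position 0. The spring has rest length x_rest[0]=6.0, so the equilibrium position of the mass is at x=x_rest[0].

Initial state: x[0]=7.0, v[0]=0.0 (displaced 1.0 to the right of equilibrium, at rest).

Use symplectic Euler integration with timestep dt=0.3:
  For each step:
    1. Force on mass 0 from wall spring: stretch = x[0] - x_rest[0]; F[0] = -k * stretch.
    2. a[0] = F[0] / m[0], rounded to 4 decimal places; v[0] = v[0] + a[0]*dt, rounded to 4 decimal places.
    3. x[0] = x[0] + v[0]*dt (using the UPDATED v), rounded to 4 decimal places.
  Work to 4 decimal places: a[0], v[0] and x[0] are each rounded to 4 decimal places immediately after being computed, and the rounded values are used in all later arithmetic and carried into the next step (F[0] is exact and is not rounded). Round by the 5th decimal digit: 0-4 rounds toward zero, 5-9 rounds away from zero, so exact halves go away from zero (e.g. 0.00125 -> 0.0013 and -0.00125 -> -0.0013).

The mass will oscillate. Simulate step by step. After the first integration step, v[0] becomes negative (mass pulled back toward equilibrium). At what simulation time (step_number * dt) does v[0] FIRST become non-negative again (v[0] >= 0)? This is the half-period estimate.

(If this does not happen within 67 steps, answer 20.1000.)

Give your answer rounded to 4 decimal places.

Step 0: x=[7.0000] v=[0.0000]
Step 1: x=[6.9438] v=[-0.1875]
Step 2: x=[6.8345] v=[-0.3645]
Step 3: x=[6.6782] v=[-0.5210]
Step 4: x=[6.4837] v=[-0.6482]
Step 5: x=[6.2620] v=[-0.7389]
Step 6: x=[6.0256] v=[-0.7880]
Step 7: x=[5.7878] v=[-0.7928]
Step 8: x=[5.5619] v=[-0.7530]
Step 9: x=[5.3606] v=[-0.6709]
Step 10: x=[5.1953] v=[-0.5510]
Step 11: x=[5.0753] v=[-0.4001]
Step 12: x=[5.0073] v=[-0.2267]
Step 13: x=[4.9951] v=[-0.0406]
Step 14: x=[5.0394] v=[0.1478]
First v>=0 after going negative at step 14, time=4.2000

Answer: 4.2000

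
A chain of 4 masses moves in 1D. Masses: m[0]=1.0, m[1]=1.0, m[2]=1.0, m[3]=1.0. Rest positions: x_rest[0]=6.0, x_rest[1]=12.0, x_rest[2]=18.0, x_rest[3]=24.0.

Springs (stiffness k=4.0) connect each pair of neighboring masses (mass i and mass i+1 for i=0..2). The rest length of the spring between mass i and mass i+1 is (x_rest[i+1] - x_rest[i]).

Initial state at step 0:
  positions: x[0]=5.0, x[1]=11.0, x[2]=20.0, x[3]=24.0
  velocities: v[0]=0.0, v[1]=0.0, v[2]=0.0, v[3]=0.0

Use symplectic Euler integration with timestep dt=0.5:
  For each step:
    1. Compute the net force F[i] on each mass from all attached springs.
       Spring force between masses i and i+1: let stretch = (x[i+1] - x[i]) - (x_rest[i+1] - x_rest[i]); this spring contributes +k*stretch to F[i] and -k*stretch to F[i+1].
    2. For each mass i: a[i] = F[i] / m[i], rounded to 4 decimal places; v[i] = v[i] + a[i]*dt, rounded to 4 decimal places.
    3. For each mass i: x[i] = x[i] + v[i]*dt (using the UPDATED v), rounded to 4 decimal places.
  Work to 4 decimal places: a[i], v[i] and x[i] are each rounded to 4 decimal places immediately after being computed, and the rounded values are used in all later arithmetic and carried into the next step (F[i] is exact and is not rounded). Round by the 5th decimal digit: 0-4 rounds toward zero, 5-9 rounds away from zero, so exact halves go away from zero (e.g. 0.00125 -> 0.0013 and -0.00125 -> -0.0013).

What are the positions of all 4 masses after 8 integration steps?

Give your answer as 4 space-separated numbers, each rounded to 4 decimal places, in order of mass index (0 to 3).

Step 0: x=[5.0000 11.0000 20.0000 24.0000] v=[0.0000 0.0000 0.0000 0.0000]
Step 1: x=[5.0000 14.0000 15.0000 26.0000] v=[0.0000 6.0000 -10.0000 4.0000]
Step 2: x=[8.0000 9.0000 20.0000 23.0000] v=[6.0000 -10.0000 10.0000 -6.0000]
Step 3: x=[6.0000 14.0000 17.0000 23.0000] v=[-4.0000 10.0000 -6.0000 0.0000]
Step 4: x=[6.0000 14.0000 17.0000 23.0000] v=[0.0000 0.0000 0.0000 0.0000]
Step 5: x=[8.0000 9.0000 20.0000 23.0000] v=[4.0000 -10.0000 6.0000 0.0000]
Step 6: x=[5.0000 14.0000 15.0000 26.0000] v=[-6.0000 10.0000 -10.0000 6.0000]
Step 7: x=[5.0000 11.0000 20.0000 24.0000] v=[0.0000 -6.0000 10.0000 -4.0000]
Step 8: x=[5.0000 11.0000 20.0000 24.0000] v=[0.0000 0.0000 0.0000 0.0000]

Answer: 5.0000 11.0000 20.0000 24.0000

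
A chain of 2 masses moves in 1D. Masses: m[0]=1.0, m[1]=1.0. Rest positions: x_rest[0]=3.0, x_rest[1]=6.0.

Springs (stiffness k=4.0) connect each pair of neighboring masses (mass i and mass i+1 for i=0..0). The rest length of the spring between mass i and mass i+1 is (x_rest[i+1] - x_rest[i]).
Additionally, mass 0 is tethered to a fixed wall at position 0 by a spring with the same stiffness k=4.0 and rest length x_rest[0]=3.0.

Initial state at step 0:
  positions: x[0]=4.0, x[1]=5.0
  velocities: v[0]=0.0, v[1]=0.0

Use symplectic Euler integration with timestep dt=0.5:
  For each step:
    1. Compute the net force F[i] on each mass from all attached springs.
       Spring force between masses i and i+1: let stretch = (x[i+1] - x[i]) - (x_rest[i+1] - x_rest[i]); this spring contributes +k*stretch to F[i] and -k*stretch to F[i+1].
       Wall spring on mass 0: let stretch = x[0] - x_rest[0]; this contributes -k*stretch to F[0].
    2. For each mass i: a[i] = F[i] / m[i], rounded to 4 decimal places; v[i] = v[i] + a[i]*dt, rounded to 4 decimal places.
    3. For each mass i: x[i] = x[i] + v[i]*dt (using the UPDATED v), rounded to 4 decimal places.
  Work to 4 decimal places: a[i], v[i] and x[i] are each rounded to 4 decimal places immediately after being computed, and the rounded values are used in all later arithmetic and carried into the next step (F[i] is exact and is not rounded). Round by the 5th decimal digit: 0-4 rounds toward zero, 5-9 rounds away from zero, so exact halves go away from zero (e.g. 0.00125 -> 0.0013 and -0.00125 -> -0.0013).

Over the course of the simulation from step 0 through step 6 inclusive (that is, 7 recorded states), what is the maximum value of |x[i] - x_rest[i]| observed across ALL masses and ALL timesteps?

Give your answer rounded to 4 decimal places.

Step 0: x=[4.0000 5.0000] v=[0.0000 0.0000]
Step 1: x=[1.0000 7.0000] v=[-6.0000 4.0000]
Step 2: x=[3.0000 6.0000] v=[4.0000 -2.0000]
Step 3: x=[5.0000 5.0000] v=[4.0000 -2.0000]
Step 4: x=[2.0000 7.0000] v=[-6.0000 4.0000]
Step 5: x=[2.0000 7.0000] v=[0.0000 0.0000]
Step 6: x=[5.0000 5.0000] v=[6.0000 -4.0000]
Max displacement = 2.0000

Answer: 2.0000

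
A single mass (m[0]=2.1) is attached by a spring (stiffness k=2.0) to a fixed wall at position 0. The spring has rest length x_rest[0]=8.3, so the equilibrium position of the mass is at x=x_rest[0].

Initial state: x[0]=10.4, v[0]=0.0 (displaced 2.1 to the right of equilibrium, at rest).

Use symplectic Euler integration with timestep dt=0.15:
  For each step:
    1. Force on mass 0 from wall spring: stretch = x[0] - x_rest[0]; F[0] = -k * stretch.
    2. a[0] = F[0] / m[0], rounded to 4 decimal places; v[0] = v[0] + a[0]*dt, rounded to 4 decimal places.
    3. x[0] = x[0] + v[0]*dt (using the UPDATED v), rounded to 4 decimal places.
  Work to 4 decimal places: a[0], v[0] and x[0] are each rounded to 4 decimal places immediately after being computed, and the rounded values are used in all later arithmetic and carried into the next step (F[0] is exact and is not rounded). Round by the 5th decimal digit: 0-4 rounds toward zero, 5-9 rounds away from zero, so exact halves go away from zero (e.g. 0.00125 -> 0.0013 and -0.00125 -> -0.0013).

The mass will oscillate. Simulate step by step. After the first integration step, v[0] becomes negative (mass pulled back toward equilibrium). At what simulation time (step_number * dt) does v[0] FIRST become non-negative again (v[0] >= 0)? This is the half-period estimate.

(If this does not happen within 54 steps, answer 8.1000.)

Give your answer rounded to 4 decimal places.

Answer: 3.3000

Derivation:
Step 0: x=[10.4000] v=[0.0000]
Step 1: x=[10.3550] v=[-0.3000]
Step 2: x=[10.2660] v=[-0.5936]
Step 3: x=[10.1348] v=[-0.8745]
Step 4: x=[9.9643] v=[-1.1366]
Step 5: x=[9.7581] v=[-1.3744]
Step 6: x=[9.5207] v=[-1.5827]
Step 7: x=[9.2571] v=[-1.7571]
Step 8: x=[8.9730] v=[-1.8938]
Step 9: x=[8.6745] v=[-1.9900]
Step 10: x=[8.3680] v=[-2.0435]
Step 11: x=[8.0600] v=[-2.0532]
Step 12: x=[7.7572] v=[-2.0189]
Step 13: x=[7.4660] v=[-1.9414]
Step 14: x=[7.1927] v=[-1.8223]
Step 15: x=[6.9431] v=[-1.6641]
Step 16: x=[6.7226] v=[-1.4703]
Step 17: x=[6.5359] v=[-1.2450]
Step 18: x=[6.3870] v=[-0.9930]
Step 19: x=[6.2790] v=[-0.7197]
Step 20: x=[6.2144] v=[-0.4310]
Step 21: x=[6.1944] v=[-0.1331]
Step 22: x=[6.2196] v=[0.1677]
First v>=0 after going negative at step 22, time=3.3000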